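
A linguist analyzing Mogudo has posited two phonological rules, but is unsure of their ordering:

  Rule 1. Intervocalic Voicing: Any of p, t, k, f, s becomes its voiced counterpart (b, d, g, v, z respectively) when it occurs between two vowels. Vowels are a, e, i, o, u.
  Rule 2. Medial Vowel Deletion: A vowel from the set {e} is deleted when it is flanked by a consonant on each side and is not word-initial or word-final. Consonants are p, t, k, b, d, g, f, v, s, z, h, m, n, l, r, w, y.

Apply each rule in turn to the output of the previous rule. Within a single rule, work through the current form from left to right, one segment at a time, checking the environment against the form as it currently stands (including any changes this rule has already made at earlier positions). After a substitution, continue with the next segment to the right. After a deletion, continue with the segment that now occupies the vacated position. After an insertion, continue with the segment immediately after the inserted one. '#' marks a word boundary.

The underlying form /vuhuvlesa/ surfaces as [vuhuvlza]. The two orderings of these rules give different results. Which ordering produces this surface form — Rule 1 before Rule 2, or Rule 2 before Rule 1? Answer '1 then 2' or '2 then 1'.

1 then 2

Order 1 then 2:
  1 Intervocalic Voicing: [vuhuvlesa] → [vuhuvleza]
  2 Medial Vowel Deletion: [vuhuvleza] → [vuhuvlza]
  result: [vuhuvlza]
Order 2 then 1:
  2 Medial Vowel Deletion: [vuhuvlesa] → [vuhuvlsa]
  1 Intervocalic Voicing: no change — [vuhuvlsa]
  result: [vuhuvlsa]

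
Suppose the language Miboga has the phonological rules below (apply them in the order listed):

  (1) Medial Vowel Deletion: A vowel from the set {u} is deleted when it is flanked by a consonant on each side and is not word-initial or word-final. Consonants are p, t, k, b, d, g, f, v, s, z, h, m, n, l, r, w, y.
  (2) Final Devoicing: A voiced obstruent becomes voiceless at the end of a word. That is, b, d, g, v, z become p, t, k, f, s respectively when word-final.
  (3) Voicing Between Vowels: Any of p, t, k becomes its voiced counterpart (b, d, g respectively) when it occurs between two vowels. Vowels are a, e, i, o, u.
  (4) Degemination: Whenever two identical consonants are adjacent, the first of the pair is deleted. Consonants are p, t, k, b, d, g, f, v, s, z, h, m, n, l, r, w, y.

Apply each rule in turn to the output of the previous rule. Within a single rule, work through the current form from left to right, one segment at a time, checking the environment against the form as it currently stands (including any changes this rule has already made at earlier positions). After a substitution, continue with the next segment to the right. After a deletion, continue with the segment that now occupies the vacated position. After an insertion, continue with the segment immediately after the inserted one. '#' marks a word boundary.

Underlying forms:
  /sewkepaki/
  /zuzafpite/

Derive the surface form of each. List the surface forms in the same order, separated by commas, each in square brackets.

[sewkebagi], [zafpide]

/sewkepaki/:
  (1) Medial Vowel Deletion: no change — [sewkepaki]
  (2) Final Devoicing: no change — [sewkepaki]
  (3) Voicing Between Vowels: [sewkepaki] → [sewkebagi]
  (4) Degemination: no change — [sewkebagi]
/zuzafpite/:
  (1) Medial Vowel Deletion: [zuzafpite] → [zzafpite]
  (2) Final Devoicing: no change — [zzafpite]
  (3) Voicing Between Vowels: [zzafpite] → [zzafpide]
  (4) Degemination: [zzafpide] → [zafpide]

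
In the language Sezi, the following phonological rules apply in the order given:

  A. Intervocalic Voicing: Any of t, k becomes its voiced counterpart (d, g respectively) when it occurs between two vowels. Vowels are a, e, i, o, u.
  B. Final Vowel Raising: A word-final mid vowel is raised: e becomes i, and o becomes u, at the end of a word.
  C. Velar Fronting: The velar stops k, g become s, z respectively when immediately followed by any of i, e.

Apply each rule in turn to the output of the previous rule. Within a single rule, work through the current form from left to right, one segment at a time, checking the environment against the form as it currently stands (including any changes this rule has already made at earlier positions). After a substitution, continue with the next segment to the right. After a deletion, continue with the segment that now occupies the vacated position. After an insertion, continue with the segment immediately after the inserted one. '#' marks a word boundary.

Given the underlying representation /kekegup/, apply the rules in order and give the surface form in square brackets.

A Intervocalic Voicing: [kekegup] → [kegegup]
B Final Vowel Raising: no change — [kegegup]
C Velar Fronting: [kegegup] → [sezegup]

[sezegup]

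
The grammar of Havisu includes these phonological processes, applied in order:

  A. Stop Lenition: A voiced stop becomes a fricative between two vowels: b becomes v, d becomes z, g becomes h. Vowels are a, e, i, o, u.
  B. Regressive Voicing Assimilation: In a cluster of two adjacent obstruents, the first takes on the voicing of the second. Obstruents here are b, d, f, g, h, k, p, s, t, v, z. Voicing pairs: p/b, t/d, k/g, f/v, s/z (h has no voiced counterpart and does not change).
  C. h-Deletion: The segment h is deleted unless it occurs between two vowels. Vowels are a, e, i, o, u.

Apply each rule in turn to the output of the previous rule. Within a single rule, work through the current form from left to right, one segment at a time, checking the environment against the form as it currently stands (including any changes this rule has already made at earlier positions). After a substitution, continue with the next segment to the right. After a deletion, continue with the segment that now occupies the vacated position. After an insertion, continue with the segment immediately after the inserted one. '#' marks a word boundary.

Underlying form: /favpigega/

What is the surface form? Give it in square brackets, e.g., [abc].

A Stop Lenition: [favpigega] → [favpiheha]
B Regressive Voicing Assimilation: [favpiheha] → [fafpiheha]
C h-Deletion: no change — [fafpiheha]

[fafpiheha]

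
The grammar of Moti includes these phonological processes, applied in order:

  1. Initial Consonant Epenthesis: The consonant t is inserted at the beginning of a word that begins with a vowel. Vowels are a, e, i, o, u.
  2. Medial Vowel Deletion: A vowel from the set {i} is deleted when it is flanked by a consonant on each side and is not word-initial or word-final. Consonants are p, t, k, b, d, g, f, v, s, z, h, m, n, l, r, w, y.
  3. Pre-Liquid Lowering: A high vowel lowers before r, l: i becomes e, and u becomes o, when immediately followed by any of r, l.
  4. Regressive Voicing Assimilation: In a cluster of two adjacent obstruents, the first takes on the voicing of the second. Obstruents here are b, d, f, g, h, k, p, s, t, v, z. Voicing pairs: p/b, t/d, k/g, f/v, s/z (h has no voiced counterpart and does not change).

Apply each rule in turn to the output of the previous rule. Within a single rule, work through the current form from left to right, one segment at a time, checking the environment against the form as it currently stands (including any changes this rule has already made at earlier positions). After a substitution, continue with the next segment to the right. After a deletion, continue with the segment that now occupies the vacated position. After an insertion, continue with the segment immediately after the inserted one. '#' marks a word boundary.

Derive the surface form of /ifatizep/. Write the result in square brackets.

1 Initial Consonant Epenthesis: [ifatizep] → [tifatizep]
2 Medial Vowel Deletion: [tifatizep] → [tfatzep]
3 Pre-Liquid Lowering: no change — [tfatzep]
4 Regressive Voicing Assimilation: [tfatzep] → [tfadzep]

[tfadzep]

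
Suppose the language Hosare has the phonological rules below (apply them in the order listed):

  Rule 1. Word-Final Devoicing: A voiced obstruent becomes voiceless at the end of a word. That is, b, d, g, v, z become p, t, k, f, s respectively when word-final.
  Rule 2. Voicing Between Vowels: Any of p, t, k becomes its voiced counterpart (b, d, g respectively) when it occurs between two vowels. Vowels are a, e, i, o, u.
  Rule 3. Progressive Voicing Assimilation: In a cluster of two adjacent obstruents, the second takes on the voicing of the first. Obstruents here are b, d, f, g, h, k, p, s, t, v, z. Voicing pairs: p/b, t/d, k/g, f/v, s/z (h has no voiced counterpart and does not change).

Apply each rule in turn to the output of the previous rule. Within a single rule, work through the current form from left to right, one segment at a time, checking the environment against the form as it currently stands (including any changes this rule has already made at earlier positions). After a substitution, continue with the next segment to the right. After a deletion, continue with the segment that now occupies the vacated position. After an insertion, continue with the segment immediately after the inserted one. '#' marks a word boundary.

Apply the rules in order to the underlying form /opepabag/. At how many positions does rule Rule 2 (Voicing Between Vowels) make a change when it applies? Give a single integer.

2

Rule 1 Word-Final Devoicing: [opepabag] → [opepabak]
Rule 2 Voicing Between Vowels: [opepabak] → [obebabak]
Rule 3 Progressive Voicing Assimilation: no change — [obebabak]
Rule Rule 2 changed 2 position(s).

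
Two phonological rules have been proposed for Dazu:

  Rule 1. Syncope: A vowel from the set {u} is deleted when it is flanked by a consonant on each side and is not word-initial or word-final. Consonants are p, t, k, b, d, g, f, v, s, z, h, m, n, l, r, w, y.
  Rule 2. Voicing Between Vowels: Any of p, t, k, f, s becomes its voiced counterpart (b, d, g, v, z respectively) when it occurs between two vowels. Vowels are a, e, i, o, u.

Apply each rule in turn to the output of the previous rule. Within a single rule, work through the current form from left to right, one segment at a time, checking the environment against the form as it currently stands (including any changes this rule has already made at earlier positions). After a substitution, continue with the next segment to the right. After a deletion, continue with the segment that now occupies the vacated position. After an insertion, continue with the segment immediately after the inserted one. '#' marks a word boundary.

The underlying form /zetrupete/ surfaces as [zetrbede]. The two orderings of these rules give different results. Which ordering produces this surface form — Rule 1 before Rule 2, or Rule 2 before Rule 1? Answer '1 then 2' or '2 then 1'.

2 then 1

Order 1 then 2:
  1 Syncope: [zetrupete] → [zetrpete]
  2 Voicing Between Vowels: [zetrpete] → [zetrpede]
  result: [zetrpede]
Order 2 then 1:
  2 Voicing Between Vowels: [zetrupete] → [zetrubede]
  1 Syncope: [zetrubede] → [zetrbede]
  result: [zetrbede]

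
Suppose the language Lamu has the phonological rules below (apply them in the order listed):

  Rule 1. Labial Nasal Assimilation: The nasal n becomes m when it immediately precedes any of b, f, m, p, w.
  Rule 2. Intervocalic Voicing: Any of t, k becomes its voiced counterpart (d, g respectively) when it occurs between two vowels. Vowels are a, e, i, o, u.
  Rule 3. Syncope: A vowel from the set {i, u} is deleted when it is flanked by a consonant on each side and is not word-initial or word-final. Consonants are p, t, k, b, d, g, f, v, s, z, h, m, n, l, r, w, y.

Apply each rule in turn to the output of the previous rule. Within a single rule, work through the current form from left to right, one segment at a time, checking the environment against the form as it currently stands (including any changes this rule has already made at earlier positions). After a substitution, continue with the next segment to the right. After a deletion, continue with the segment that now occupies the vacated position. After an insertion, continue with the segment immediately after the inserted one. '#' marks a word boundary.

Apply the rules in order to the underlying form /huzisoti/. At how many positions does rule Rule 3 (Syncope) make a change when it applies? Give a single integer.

Rule 1 Labial Nasal Assimilation: no change — [huzisoti]
Rule 2 Intervocalic Voicing: [huzisoti] → [huzisodi]
Rule 3 Syncope: [huzisodi] → [hzsodi]
Rule Rule 3 changed 2 position(s).

2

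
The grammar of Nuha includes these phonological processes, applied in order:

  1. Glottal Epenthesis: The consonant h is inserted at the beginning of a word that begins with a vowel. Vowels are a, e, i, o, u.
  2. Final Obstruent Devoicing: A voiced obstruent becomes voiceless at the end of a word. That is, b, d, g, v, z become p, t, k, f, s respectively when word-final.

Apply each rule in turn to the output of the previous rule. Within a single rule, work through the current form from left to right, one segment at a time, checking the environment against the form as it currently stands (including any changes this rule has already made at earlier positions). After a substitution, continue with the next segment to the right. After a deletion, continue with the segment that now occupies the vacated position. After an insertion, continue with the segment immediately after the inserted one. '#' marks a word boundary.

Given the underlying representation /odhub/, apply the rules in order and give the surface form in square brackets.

[hodhup]

1 Glottal Epenthesis: [odhub] → [hodhub]
2 Final Obstruent Devoicing: [hodhub] → [hodhup]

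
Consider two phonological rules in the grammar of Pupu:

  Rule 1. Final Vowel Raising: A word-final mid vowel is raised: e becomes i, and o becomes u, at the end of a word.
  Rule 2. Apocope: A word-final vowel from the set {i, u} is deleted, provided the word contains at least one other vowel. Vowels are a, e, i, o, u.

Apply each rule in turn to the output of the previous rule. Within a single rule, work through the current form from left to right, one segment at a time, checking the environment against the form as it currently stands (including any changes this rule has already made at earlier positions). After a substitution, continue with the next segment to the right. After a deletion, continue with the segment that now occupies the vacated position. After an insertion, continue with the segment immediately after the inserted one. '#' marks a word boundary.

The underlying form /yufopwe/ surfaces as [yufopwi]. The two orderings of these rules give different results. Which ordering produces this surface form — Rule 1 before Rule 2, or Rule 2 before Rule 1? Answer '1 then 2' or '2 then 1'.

2 then 1

Order 1 then 2:
  1 Final Vowel Raising: [yufopwe] → [yufopwi]
  2 Apocope: [yufopwi] → [yufopw]
  result: [yufopw]
Order 2 then 1:
  2 Apocope: no change — [yufopwe]
  1 Final Vowel Raising: [yufopwe] → [yufopwi]
  result: [yufopwi]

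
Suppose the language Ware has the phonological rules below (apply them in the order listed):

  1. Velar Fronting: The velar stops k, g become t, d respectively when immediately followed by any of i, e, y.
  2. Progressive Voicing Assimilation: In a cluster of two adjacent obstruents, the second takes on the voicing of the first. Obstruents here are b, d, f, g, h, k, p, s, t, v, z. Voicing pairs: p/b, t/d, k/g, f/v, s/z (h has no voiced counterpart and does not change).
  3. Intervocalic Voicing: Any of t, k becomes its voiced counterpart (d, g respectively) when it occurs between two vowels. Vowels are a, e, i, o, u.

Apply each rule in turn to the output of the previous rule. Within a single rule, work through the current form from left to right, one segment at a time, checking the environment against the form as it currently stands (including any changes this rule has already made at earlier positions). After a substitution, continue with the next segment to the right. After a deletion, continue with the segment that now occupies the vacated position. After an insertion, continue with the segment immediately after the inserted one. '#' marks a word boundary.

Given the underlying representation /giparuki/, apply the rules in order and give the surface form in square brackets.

[diparudi]

1 Velar Fronting: [giparuki] → [diparuti]
2 Progressive Voicing Assimilation: no change — [diparuti]
3 Intervocalic Voicing: [diparuti] → [diparudi]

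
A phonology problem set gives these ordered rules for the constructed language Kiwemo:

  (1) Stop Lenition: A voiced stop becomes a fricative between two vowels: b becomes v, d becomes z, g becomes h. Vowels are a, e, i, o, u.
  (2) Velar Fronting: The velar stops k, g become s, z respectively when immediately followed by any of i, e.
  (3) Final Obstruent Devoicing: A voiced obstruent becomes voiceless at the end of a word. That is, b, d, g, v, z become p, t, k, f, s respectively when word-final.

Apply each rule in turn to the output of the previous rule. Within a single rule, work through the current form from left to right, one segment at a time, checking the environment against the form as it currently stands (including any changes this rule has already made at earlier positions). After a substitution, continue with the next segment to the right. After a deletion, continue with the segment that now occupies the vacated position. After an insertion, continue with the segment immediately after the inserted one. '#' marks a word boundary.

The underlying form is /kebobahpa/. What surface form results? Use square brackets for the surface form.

(1) Stop Lenition: [kebobahpa] → [kevovahpa]
(2) Velar Fronting: [kevovahpa] → [sevovahpa]
(3) Final Obstruent Devoicing: no change — [sevovahpa]

[sevovahpa]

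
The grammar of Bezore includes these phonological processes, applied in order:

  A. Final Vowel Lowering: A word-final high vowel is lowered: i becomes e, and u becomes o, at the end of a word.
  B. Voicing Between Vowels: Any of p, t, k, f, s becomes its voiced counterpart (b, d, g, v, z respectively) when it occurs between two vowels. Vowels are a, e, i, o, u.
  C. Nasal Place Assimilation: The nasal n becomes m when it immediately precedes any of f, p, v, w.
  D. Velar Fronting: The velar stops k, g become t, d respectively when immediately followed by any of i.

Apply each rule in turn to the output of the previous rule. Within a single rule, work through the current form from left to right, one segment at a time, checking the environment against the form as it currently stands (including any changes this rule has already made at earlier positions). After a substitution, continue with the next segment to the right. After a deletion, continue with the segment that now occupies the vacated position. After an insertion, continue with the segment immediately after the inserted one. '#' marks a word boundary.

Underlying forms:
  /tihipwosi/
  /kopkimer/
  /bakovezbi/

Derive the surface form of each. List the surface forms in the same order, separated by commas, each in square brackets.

[tihipwoze], [koptimer], [bagovezbe]

/tihipwosi/:
  A Final Vowel Lowering: [tihipwosi] → [tihipwose]
  B Voicing Between Vowels: [tihipwose] → [tihipwoze]
  C Nasal Place Assimilation: no change — [tihipwoze]
  D Velar Fronting: no change — [tihipwoze]
/kopkimer/:
  A Final Vowel Lowering: no change — [kopkimer]
  B Voicing Between Vowels: no change — [kopkimer]
  C Nasal Place Assimilation: no change — [kopkimer]
  D Velar Fronting: [kopkimer] → [koptimer]
/bakovezbi/:
  A Final Vowel Lowering: [bakovezbi] → [bakovezbe]
  B Voicing Between Vowels: [bakovezbe] → [bagovezbe]
  C Nasal Place Assimilation: no change — [bagovezbe]
  D Velar Fronting: no change — [bagovezbe]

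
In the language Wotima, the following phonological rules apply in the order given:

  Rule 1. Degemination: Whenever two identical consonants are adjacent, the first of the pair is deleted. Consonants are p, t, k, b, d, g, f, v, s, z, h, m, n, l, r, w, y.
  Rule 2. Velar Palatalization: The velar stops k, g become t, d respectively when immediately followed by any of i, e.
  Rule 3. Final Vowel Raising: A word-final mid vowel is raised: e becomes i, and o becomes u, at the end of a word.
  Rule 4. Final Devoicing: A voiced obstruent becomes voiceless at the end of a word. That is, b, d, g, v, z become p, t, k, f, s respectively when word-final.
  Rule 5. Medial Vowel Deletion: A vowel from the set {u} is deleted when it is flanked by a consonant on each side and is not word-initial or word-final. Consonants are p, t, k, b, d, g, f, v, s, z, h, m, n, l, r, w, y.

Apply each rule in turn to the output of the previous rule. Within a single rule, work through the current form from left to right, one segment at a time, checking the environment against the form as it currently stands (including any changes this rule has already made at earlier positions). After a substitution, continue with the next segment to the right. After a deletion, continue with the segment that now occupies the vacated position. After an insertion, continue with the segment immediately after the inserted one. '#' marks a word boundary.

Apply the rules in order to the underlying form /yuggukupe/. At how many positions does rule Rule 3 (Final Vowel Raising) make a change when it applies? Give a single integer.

1

Rule 1 Degemination: [yuggukupe] → [yugukupe]
Rule 2 Velar Palatalization: no change — [yugukupe]
Rule 3 Final Vowel Raising: [yugukupe] → [yugukupi]
Rule 4 Final Devoicing: no change — [yugukupi]
Rule 5 Medial Vowel Deletion: [yugukupi] → [ygkpi]
Rule Rule 3 changed 1 position(s).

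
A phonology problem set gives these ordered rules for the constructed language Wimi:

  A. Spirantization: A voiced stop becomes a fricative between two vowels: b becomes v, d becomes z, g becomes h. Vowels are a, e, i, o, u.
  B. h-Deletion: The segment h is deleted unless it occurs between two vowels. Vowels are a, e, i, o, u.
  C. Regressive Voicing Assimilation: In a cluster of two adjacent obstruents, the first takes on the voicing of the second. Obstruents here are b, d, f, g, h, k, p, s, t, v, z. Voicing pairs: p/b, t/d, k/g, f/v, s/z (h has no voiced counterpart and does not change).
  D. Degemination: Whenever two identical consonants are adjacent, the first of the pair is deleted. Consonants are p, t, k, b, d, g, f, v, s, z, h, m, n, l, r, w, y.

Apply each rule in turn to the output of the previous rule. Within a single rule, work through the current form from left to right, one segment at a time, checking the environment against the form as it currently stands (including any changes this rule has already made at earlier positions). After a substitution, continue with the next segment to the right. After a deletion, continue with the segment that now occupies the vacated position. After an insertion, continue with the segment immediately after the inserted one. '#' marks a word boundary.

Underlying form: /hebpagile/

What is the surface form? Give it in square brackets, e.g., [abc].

A Spirantization: [hebpagile] → [hebpahile]
B h-Deletion: [hebpahile] → [ebpahile]
C Regressive Voicing Assimilation: [ebpahile] → [eppahile]
D Degemination: [eppahile] → [epahile]

[epahile]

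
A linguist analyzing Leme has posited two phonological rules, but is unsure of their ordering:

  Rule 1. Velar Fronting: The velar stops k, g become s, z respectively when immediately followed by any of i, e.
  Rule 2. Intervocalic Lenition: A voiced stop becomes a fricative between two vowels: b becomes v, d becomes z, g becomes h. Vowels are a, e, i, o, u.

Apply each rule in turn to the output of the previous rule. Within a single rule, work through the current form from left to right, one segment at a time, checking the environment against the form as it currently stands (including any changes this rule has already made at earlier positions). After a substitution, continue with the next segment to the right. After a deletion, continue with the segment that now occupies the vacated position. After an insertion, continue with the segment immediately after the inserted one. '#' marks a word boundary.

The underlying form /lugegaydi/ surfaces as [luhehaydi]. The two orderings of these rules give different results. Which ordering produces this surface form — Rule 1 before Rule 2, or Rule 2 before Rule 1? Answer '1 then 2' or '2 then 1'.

2 then 1

Order 1 then 2:
  1 Velar Fronting: [lugegaydi] → [luzegaydi]
  2 Intervocalic Lenition: [luzegaydi] → [luzehaydi]
  result: [luzehaydi]
Order 2 then 1:
  2 Intervocalic Lenition: [lugegaydi] → [luhehaydi]
  1 Velar Fronting: no change — [luhehaydi]
  result: [luhehaydi]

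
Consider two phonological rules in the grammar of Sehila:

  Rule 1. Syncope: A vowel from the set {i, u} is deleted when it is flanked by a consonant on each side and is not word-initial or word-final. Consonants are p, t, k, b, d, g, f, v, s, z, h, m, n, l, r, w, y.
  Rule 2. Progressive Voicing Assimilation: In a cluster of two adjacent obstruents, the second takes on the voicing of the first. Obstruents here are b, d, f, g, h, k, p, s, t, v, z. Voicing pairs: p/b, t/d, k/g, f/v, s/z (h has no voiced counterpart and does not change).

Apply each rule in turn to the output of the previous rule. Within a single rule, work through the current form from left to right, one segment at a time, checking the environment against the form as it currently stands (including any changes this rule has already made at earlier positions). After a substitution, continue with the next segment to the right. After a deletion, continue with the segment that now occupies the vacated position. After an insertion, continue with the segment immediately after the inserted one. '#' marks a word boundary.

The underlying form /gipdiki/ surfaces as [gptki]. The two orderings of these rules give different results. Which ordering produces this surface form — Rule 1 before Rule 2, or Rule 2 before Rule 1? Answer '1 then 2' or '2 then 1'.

Order 1 then 2:
  1 Syncope: [gipdiki] → [gpdki]
  2 Progressive Voicing Assimilation: [gpdki] → [gbdgi]
  result: [gbdgi]
Order 2 then 1:
  2 Progressive Voicing Assimilation: [gipdiki] → [giptiki]
  1 Syncope: [giptiki] → [gptki]
  result: [gptki]

2 then 1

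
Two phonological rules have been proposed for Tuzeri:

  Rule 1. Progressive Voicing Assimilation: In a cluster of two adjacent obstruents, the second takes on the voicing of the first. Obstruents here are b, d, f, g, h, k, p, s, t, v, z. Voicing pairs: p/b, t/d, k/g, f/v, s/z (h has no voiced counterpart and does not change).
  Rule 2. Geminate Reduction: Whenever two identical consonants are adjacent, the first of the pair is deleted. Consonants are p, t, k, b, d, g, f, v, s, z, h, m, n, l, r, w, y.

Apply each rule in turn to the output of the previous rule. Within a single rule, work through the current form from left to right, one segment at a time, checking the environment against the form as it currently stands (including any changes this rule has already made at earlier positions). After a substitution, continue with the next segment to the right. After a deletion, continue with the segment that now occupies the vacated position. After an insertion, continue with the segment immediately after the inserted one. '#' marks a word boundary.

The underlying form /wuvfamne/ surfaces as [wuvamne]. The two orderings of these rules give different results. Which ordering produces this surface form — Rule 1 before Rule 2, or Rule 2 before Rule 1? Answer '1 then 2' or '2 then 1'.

Order 1 then 2:
  1 Progressive Voicing Assimilation: [wuvfamne] → [wuvvamne]
  2 Geminate Reduction: [wuvvamne] → [wuvamne]
  result: [wuvamne]
Order 2 then 1:
  2 Geminate Reduction: no change — [wuvfamne]
  1 Progressive Voicing Assimilation: [wuvfamne] → [wuvvamne]
  result: [wuvvamne]

1 then 2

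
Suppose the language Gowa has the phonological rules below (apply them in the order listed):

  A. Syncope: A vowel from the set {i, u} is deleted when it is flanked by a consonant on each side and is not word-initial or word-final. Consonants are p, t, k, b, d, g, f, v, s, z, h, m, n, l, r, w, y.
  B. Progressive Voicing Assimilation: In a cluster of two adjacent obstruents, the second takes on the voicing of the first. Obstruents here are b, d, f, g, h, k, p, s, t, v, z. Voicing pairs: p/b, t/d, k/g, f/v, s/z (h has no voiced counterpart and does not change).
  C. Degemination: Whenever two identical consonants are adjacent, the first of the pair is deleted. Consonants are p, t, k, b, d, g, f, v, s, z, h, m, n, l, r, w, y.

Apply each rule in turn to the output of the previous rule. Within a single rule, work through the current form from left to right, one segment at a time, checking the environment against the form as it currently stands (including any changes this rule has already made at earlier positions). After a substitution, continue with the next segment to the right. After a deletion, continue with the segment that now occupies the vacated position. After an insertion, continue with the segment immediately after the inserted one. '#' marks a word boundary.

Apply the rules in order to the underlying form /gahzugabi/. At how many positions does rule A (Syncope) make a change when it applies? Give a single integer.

1

A Syncope: [gahzugabi] → [gahzgabi]
B Progressive Voicing Assimilation: [gahzgabi] → [gahskabi]
C Degemination: no change — [gahskabi]
Rule A changed 1 position(s).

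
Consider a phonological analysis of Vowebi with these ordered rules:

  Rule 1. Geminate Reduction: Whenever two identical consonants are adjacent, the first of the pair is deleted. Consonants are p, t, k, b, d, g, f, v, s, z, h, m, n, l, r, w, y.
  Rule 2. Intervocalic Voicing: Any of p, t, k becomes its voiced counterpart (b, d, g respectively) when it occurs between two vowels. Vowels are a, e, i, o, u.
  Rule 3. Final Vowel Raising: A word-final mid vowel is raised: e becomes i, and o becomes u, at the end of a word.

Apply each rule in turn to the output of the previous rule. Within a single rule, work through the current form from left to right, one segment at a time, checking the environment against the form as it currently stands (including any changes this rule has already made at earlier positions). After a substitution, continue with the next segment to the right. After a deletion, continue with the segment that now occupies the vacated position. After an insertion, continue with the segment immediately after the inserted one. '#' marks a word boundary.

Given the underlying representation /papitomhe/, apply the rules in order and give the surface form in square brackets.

[pabidomhi]

Rule 1 Geminate Reduction: no change — [papitomhe]
Rule 2 Intervocalic Voicing: [papitomhe] → [pabidomhe]
Rule 3 Final Vowel Raising: [pabidomhe] → [pabidomhi]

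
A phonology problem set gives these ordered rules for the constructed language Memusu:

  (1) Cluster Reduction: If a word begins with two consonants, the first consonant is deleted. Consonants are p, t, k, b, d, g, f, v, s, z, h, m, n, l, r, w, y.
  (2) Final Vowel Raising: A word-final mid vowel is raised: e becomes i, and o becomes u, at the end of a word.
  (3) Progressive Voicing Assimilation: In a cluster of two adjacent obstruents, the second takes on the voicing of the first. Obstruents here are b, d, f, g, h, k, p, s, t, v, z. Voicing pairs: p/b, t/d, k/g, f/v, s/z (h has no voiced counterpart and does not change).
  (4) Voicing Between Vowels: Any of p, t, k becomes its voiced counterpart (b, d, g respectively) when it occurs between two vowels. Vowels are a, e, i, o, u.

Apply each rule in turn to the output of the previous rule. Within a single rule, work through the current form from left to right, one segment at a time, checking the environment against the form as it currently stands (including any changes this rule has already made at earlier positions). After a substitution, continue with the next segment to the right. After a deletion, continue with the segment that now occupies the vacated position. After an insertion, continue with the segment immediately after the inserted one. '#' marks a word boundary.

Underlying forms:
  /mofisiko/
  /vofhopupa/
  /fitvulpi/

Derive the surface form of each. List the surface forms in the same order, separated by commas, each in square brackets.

/mofisiko/:
  (1) Cluster Reduction: no change — [mofisiko]
  (2) Final Vowel Raising: [mofisiko] → [mofisiku]
  (3) Progressive Voicing Assimilation: no change — [mofisiku]
  (4) Voicing Between Vowels: [mofisiku] → [mofisigu]
/vofhopupa/:
  (1) Cluster Reduction: no change — [vofhopupa]
  (2) Final Vowel Raising: no change — [vofhopupa]
  (3) Progressive Voicing Assimilation: no change — [vofhopupa]
  (4) Voicing Between Vowels: [vofhopupa] → [vofhobuba]
/fitvulpi/:
  (1) Cluster Reduction: no change — [fitvulpi]
  (2) Final Vowel Raising: no change — [fitvulpi]
  (3) Progressive Voicing Assimilation: [fitvulpi] → [fitfulpi]
  (4) Voicing Between Vowels: no change — [fitfulpi]

[mofisigu], [vofhobuba], [fitfulpi]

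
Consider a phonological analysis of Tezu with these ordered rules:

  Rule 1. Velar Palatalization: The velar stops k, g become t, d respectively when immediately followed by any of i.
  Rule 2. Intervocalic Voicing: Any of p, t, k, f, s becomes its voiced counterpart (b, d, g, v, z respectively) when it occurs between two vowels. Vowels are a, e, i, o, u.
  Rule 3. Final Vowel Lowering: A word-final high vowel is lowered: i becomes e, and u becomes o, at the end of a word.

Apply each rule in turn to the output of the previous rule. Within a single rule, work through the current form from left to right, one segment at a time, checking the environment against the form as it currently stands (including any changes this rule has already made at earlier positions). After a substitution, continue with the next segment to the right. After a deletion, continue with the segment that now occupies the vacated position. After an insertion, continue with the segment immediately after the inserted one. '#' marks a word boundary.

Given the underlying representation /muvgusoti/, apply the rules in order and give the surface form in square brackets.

[muvguzode]

Rule 1 Velar Palatalization: no change — [muvgusoti]
Rule 2 Intervocalic Voicing: [muvgusoti] → [muvguzodi]
Rule 3 Final Vowel Lowering: [muvguzodi] → [muvguzode]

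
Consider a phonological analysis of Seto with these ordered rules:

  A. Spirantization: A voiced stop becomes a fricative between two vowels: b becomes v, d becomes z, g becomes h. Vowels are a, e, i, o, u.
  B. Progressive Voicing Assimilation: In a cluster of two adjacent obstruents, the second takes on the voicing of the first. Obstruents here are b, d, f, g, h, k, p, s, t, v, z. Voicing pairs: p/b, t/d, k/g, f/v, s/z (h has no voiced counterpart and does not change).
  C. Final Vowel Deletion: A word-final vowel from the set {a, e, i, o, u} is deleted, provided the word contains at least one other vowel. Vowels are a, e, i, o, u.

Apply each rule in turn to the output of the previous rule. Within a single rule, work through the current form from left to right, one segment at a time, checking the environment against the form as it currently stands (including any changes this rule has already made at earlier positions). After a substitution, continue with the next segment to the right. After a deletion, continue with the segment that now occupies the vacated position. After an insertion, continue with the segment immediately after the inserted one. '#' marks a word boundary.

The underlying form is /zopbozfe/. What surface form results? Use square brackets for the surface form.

A Spirantization: no change — [zopbozfe]
B Progressive Voicing Assimilation: [zopbozfe] → [zoppozve]
C Final Vowel Deletion: [zoppozve] → [zoppozv]

[zoppozv]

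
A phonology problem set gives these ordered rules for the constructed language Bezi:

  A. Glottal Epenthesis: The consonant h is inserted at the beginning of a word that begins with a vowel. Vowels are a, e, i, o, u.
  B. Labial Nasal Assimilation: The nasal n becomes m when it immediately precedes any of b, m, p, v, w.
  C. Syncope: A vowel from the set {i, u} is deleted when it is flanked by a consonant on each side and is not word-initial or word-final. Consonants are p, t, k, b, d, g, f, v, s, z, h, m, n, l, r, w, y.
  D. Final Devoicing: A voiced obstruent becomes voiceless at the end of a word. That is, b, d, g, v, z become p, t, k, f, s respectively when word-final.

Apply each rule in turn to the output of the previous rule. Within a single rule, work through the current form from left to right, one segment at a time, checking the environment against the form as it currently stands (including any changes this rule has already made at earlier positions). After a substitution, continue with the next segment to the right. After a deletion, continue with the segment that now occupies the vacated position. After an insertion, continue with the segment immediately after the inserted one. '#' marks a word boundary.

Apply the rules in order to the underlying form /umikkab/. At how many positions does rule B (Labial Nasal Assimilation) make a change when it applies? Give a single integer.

0

A Glottal Epenthesis: [umikkab] → [humikkab]
B Labial Nasal Assimilation: no change — [humikkab]
C Syncope: [humikkab] → [hmkkab]
D Final Devoicing: [hmkkab] → [hmkkap]
Rule B changed 0 position(s).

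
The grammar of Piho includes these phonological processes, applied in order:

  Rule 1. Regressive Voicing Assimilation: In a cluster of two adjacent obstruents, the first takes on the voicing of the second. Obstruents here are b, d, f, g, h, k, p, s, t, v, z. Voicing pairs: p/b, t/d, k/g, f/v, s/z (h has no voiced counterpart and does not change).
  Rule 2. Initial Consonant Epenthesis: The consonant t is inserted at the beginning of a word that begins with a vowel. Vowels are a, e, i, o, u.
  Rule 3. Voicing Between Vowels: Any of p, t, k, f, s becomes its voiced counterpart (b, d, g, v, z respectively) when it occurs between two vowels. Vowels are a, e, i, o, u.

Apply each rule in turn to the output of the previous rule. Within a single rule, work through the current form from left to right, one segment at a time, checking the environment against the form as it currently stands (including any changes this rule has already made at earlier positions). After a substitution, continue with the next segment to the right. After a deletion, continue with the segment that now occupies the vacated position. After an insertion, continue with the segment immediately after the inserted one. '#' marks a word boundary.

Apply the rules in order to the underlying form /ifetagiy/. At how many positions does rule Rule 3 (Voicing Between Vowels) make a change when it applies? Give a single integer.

Rule 1 Regressive Voicing Assimilation: no change — [ifetagiy]
Rule 2 Initial Consonant Epenthesis: [ifetagiy] → [tifetagiy]
Rule 3 Voicing Between Vowels: [tifetagiy] → [tivedagiy]
Rule Rule 3 changed 2 position(s).

2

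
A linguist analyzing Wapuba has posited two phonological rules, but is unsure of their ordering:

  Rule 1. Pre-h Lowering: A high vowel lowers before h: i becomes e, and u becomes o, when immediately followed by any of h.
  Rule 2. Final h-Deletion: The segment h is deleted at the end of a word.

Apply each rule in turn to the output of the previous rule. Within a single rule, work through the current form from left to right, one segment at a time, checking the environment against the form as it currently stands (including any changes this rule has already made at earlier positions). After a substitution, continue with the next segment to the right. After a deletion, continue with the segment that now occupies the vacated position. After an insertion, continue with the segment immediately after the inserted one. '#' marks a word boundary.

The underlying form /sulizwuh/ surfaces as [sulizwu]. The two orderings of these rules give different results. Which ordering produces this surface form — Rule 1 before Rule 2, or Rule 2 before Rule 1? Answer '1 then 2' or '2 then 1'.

2 then 1

Order 1 then 2:
  1 Pre-h Lowering: [sulizwuh] → [sulizwoh]
  2 Final h-Deletion: [sulizwoh] → [sulizwo]
  result: [sulizwo]
Order 2 then 1:
  2 Final h-Deletion: [sulizwuh] → [sulizwu]
  1 Pre-h Lowering: no change — [sulizwu]
  result: [sulizwu]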